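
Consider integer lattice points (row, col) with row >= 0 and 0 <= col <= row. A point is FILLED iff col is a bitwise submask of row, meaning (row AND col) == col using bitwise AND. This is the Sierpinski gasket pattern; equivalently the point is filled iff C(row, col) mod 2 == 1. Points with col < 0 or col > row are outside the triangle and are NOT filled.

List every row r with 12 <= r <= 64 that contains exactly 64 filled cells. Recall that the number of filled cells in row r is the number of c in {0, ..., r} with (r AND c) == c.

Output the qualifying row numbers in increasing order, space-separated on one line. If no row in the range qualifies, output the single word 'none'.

Answer: 63

Derivation:
Row r has 2^popcount(r) filled cells, so we need popcount(r) = log2(64) = 6.
Scan r = 12..64 and keep those with exactly 6 one-bits:
r=12=1100 popcount=2 -> skip
r=13=1101 popcount=3 -> skip
r=14=1110 popcount=3 -> skip
r=15=1111 popcount=4 -> skip
r=16=10000 popcount=1 -> skip
r=17=10001 popcount=2 -> skip
r=18=10010 popcount=2 -> skip
r=19=10011 popcount=3 -> skip
r=20=10100 popcount=2 -> skip
r=21=10101 popcount=3 -> skip
r=22=10110 popcount=3 -> skip
r=23=10111 popcount=4 -> skip
r=24=11000 popcount=2 -> skip
r=25=11001 popcount=3 -> skip
r=26=11010 popcount=3 -> skip
r=27=11011 popcount=4 -> skip
r=28=11100 popcount=3 -> skip
r=29=11101 popcount=4 -> skip
r=30=11110 popcount=4 -> skip
r=31=11111 popcount=5 -> skip
r=32=100000 popcount=1 -> skip
r=33=100001 popcount=2 -> skip
r=34=100010 popcount=2 -> skip
r=35=100011 popcount=3 -> skip
r=36=100100 popcount=2 -> skip
r=37=100101 popcount=3 -> skip
r=38=100110 popcount=3 -> skip
r=39=100111 popcount=4 -> skip
r=40=101000 popcount=2 -> skip
r=41=101001 popcount=3 -> skip
r=42=101010 popcount=3 -> skip
r=43=101011 popcount=4 -> skip
r=44=101100 popcount=3 -> skip
r=45=101101 popcount=4 -> skip
r=46=101110 popcount=4 -> skip
r=47=101111 popcount=5 -> skip
r=48=110000 popcount=2 -> skip
r=49=110001 popcount=3 -> skip
r=50=110010 popcount=3 -> skip
r=51=110011 popcount=4 -> skip
r=52=110100 popcount=3 -> skip
r=53=110101 popcount=4 -> skip
r=54=110110 popcount=4 -> skip
r=55=110111 popcount=5 -> skip
r=56=111000 popcount=3 -> skip
r=57=111001 popcount=4 -> skip
r=58=111010 popcount=4 -> skip
r=59=111011 popcount=5 -> skip
r=60=111100 popcount=4 -> skip
r=61=111101 popcount=5 -> skip
r=62=111110 popcount=5 -> skip
r=63=111111 popcount=6 -> KEEP
r=64=1000000 popcount=1 -> skip
Kept rows: 63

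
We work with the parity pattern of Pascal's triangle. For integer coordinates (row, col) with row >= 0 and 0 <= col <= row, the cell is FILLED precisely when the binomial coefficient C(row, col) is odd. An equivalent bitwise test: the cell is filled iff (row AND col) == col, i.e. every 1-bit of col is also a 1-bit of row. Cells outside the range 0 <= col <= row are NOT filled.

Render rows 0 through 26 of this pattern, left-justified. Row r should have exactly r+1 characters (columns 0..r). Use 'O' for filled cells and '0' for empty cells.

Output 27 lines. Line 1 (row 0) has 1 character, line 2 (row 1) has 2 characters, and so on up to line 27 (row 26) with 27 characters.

Answer: O
OO
O0O
OOOO
O000O
OO00OO
O0O0O0O
OOOOOOOO
O0000000O
OO000000OO
O0O00000O0O
OOOO0000OOOO
O000O000O000O
OO00OO00OO00OO
O0O0O0O0O0O0O0O
OOOOOOOOOOOOOOOO
O000000000000000O
OO00000000000000OO
O0O0000000000000O0O
OOOO000000000000OOOO
O000O00000000000O000O
OO00OO0000000000OO00OO
O0O0O0O000000000O0O0O0O
OOOOOOOO00000000OOOOOOOO
O0000000O0000000O0000000O
OO000000OO000000OO000000OO
O0O00000O0O00000O0O00000O0O

Derivation:
r0=0: O
r1=1: OO
r2=10: O0O
r3=11: OOOO
r4=100: O000O
r5=101: OO00OO
r6=110: O0O0O0O
r7=111: OOOOOOOO
r8=1000: O0000000O
r9=1001: OO000000OO
r10=1010: O0O00000O0O
r11=1011: OOOO0000OOOO
r12=1100: O000O000O000O
r13=1101: OO00OO00OO00OO
r14=1110: O0O0O0O0O0O0O0O
r15=1111: OOOOOOOOOOOOOOOO
r16=10000: O000000000000000O
r17=10001: OO00000000000000OO
r18=10010: O0O0000000000000O0O
r19=10011: OOOO000000000000OOOO
r20=10100: O000O00000000000O000O
r21=10101: OO00OO0000000000OO00OO
r22=10110: O0O0O0O000000000O0O0O0O
r23=10111: OOOOOOOO00000000OOOOOOOO
r24=11000: O0000000O0000000O0000000O
r25=11001: OO000000OO000000OO000000OO
r26=11010: O0O00000O0O00000O0O00000O0O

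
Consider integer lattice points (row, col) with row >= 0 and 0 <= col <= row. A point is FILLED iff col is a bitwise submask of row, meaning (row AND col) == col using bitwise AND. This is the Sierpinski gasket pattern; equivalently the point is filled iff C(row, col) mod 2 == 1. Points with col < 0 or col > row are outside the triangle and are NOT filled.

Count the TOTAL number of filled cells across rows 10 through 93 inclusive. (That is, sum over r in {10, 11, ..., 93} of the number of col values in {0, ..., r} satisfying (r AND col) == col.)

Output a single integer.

Answer: 1086

Derivation:
r10=1010 pc2: +4 =4
r11=1011 pc3: +8 =12
r12=1100 pc2: +4 =16
r13=1101 pc3: +8 =24
r14=1110 pc3: +8 =32
r15=1111 pc4: +16 =48
r16=10000 pc1: +2 =50
r17=10001 pc2: +4 =54
r18=10010 pc2: +4 =58
r19=10011 pc3: +8 =66
r20=10100 pc2: +4 =70
r21=10101 pc3: +8 =78
r22=10110 pc3: +8 =86
r23=10111 pc4: +16 =102
r24=11000 pc2: +4 =106
r25=11001 pc3: +8 =114
r26=11010 pc3: +8 =122
r27=11011 pc4: +16 =138
r28=11100 pc3: +8 =146
r29=11101 pc4: +16 =162
r30=11110 pc4: +16 =178
r31=11111 pc5: +32 =210
r32=100000 pc1: +2 =212
r33=100001 pc2: +4 =216
r34=100010 pc2: +4 =220
r35=100011 pc3: +8 =228
r36=100100 pc2: +4 =232
r37=100101 pc3: +8 =240
r38=100110 pc3: +8 =248
r39=100111 pc4: +16 =264
r40=101000 pc2: +4 =268
r41=101001 pc3: +8 =276
r42=101010 pc3: +8 =284
r43=101011 pc4: +16 =300
r44=101100 pc3: +8 =308
r45=101101 pc4: +16 =324
r46=101110 pc4: +16 =340
r47=101111 pc5: +32 =372
r48=110000 pc2: +4 =376
r49=110001 pc3: +8 =384
r50=110010 pc3: +8 =392
r51=110011 pc4: +16 =408
r52=110100 pc3: +8 =416
r53=110101 pc4: +16 =432
r54=110110 pc4: +16 =448
r55=110111 pc5: +32 =480
r56=111000 pc3: +8 =488
r57=111001 pc4: +16 =504
r58=111010 pc4: +16 =520
r59=111011 pc5: +32 =552
r60=111100 pc4: +16 =568
r61=111101 pc5: +32 =600
r62=111110 pc5: +32 =632
r63=111111 pc6: +64 =696
r64=1000000 pc1: +2 =698
r65=1000001 pc2: +4 =702
r66=1000010 pc2: +4 =706
r67=1000011 pc3: +8 =714
r68=1000100 pc2: +4 =718
r69=1000101 pc3: +8 =726
r70=1000110 pc3: +8 =734
r71=1000111 pc4: +16 =750
r72=1001000 pc2: +4 =754
r73=1001001 pc3: +8 =762
r74=1001010 pc3: +8 =770
r75=1001011 pc4: +16 =786
r76=1001100 pc3: +8 =794
r77=1001101 pc4: +16 =810
r78=1001110 pc4: +16 =826
r79=1001111 pc5: +32 =858
r80=1010000 pc2: +4 =862
r81=1010001 pc3: +8 =870
r82=1010010 pc3: +8 =878
r83=1010011 pc4: +16 =894
r84=1010100 pc3: +8 =902
r85=1010101 pc4: +16 =918
r86=1010110 pc4: +16 =934
r87=1010111 pc5: +32 =966
r88=1011000 pc3: +8 =974
r89=1011001 pc4: +16 =990
r90=1011010 pc4: +16 =1006
r91=1011011 pc5: +32 =1038
r92=1011100 pc4: +16 =1054
r93=1011101 pc5: +32 =1086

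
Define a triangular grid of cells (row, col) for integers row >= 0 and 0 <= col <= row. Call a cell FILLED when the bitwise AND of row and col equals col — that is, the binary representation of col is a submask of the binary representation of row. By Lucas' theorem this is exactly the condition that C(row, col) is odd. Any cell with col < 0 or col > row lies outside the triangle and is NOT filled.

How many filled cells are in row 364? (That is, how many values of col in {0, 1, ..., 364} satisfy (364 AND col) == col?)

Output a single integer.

364 in binary = 101101100
popcount(364) = number of 1-bits in 101101100 = 5
A col c satisfies (364 AND c) == c iff every set bit of c is also set in 364; each of the 5 set bits of 364 can independently be on or off in c.
count = 2^5 = 32

Answer: 32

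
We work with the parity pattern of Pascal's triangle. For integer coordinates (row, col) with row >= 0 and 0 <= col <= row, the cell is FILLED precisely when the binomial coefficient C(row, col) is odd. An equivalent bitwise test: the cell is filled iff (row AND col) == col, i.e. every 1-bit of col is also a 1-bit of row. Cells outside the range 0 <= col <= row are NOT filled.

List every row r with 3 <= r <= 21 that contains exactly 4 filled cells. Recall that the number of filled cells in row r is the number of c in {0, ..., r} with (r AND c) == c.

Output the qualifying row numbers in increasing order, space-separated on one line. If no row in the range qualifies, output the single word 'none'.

Answer: 3 5 6 9 10 12 17 18 20

Derivation:
Row r has 2^popcount(r) filled cells, so we need popcount(r) = log2(4) = 2.
Scan r = 3..21 and keep those with exactly 2 one-bits:
r=3=11 popcount=2 -> KEEP
r=4=100 popcount=1 -> skip
r=5=101 popcount=2 -> KEEP
r=6=110 popcount=2 -> KEEP
r=7=111 popcount=3 -> skip
r=8=1000 popcount=1 -> skip
r=9=1001 popcount=2 -> KEEP
r=10=1010 popcount=2 -> KEEP
r=11=1011 popcount=3 -> skip
r=12=1100 popcount=2 -> KEEP
r=13=1101 popcount=3 -> skip
r=14=1110 popcount=3 -> skip
r=15=1111 popcount=4 -> skip
r=16=10000 popcount=1 -> skip
r=17=10001 popcount=2 -> KEEP
r=18=10010 popcount=2 -> KEEP
r=19=10011 popcount=3 -> skip
r=20=10100 popcount=2 -> KEEP
r=21=10101 popcount=3 -> skip
Kept rows: 3 5 6 9 10 12 17 18 20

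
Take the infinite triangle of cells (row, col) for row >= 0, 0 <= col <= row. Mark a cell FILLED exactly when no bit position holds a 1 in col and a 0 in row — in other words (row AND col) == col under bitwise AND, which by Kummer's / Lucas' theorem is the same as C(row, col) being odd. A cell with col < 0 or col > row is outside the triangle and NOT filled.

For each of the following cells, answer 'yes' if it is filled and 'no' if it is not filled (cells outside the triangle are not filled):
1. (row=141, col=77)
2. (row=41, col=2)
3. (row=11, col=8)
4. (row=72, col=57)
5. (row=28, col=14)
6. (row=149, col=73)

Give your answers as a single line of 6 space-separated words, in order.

(141,77): row=0b10001101, col=0b1001101, row AND col = 0b1101 = 13; 13 != 77 -> empty
(41,2): row=0b101001, col=0b10, row AND col = 0b0 = 0; 0 != 2 -> empty
(11,8): row=0b1011, col=0b1000, row AND col = 0b1000 = 8; 8 == 8 -> filled
(72,57): row=0b1001000, col=0b111001, row AND col = 0b1000 = 8; 8 != 57 -> empty
(28,14): row=0b11100, col=0b1110, row AND col = 0b1100 = 12; 12 != 14 -> empty
(149,73): row=0b10010101, col=0b1001001, row AND col = 0b1 = 1; 1 != 73 -> empty

Answer: no no yes no no no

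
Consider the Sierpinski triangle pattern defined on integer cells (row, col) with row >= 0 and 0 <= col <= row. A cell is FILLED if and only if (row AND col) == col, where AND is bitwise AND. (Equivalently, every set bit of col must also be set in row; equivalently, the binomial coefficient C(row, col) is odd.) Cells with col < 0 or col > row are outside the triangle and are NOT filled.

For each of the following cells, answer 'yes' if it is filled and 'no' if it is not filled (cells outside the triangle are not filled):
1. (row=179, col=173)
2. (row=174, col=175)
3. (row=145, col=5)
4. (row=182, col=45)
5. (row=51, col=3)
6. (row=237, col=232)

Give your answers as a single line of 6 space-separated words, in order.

Answer: no no no no yes yes

Derivation:
(179,173): row=0b10110011, col=0b10101101, row AND col = 0b10100001 = 161; 161 != 173 -> empty
(174,175): col outside [0, 174] -> not filled
(145,5): row=0b10010001, col=0b101, row AND col = 0b1 = 1; 1 != 5 -> empty
(182,45): row=0b10110110, col=0b101101, row AND col = 0b100100 = 36; 36 != 45 -> empty
(51,3): row=0b110011, col=0b11, row AND col = 0b11 = 3; 3 == 3 -> filled
(237,232): row=0b11101101, col=0b11101000, row AND col = 0b11101000 = 232; 232 == 232 -> filled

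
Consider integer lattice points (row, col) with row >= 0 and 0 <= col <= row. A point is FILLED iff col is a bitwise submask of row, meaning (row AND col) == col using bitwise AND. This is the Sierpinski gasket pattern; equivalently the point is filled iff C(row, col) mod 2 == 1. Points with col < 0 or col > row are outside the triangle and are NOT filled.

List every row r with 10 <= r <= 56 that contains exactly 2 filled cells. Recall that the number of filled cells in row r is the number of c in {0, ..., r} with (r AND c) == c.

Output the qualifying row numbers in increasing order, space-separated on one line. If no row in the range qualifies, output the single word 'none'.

Row r has 2^popcount(r) filled cells, so we need popcount(r) = log2(2) = 1.
Scan r = 10..56 and keep those with exactly 1 one-bits:
r=10=1010 popcount=2 -> skip
r=11=1011 popcount=3 -> skip
r=12=1100 popcount=2 -> skip
r=13=1101 popcount=3 -> skip
r=14=1110 popcount=3 -> skip
r=15=1111 popcount=4 -> skip
r=16=10000 popcount=1 -> KEEP
r=17=10001 popcount=2 -> skip
r=18=10010 popcount=2 -> skip
r=19=10011 popcount=3 -> skip
r=20=10100 popcount=2 -> skip
r=21=10101 popcount=3 -> skip
r=22=10110 popcount=3 -> skip
r=23=10111 popcount=4 -> skip
r=24=11000 popcount=2 -> skip
r=25=11001 popcount=3 -> skip
r=26=11010 popcount=3 -> skip
r=27=11011 popcount=4 -> skip
r=28=11100 popcount=3 -> skip
r=29=11101 popcount=4 -> skip
r=30=11110 popcount=4 -> skip
r=31=11111 popcount=5 -> skip
r=32=100000 popcount=1 -> KEEP
r=33=100001 popcount=2 -> skip
r=34=100010 popcount=2 -> skip
r=35=100011 popcount=3 -> skip
r=36=100100 popcount=2 -> skip
r=37=100101 popcount=3 -> skip
r=38=100110 popcount=3 -> skip
r=39=100111 popcount=4 -> skip
r=40=101000 popcount=2 -> skip
r=41=101001 popcount=3 -> skip
r=42=101010 popcount=3 -> skip
r=43=101011 popcount=4 -> skip
r=44=101100 popcount=3 -> skip
r=45=101101 popcount=4 -> skip
r=46=101110 popcount=4 -> skip
r=47=101111 popcount=5 -> skip
r=48=110000 popcount=2 -> skip
r=49=110001 popcount=3 -> skip
r=50=110010 popcount=3 -> skip
r=51=110011 popcount=4 -> skip
r=52=110100 popcount=3 -> skip
r=53=110101 popcount=4 -> skip
r=54=110110 popcount=4 -> skip
r=55=110111 popcount=5 -> skip
r=56=111000 popcount=3 -> skip
Kept rows: 16 32

Answer: 16 32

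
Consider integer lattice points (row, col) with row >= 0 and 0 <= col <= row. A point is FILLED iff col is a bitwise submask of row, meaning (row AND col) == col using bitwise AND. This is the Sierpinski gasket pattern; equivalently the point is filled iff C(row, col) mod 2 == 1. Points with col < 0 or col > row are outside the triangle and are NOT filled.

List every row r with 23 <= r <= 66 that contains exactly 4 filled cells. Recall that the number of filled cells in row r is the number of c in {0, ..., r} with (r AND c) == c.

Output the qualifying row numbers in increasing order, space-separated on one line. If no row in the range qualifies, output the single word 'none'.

Row r has 2^popcount(r) filled cells, so we need popcount(r) = log2(4) = 2.
Scan r = 23..66 and keep those with exactly 2 one-bits:
r=23=10111 popcount=4 -> skip
r=24=11000 popcount=2 -> KEEP
r=25=11001 popcount=3 -> skip
r=26=11010 popcount=3 -> skip
r=27=11011 popcount=4 -> skip
r=28=11100 popcount=3 -> skip
r=29=11101 popcount=4 -> skip
r=30=11110 popcount=4 -> skip
r=31=11111 popcount=5 -> skip
r=32=100000 popcount=1 -> skip
r=33=100001 popcount=2 -> KEEP
r=34=100010 popcount=2 -> KEEP
r=35=100011 popcount=3 -> skip
r=36=100100 popcount=2 -> KEEP
r=37=100101 popcount=3 -> skip
r=38=100110 popcount=3 -> skip
r=39=100111 popcount=4 -> skip
r=40=101000 popcount=2 -> KEEP
r=41=101001 popcount=3 -> skip
r=42=101010 popcount=3 -> skip
r=43=101011 popcount=4 -> skip
r=44=101100 popcount=3 -> skip
r=45=101101 popcount=4 -> skip
r=46=101110 popcount=4 -> skip
r=47=101111 popcount=5 -> skip
r=48=110000 popcount=2 -> KEEP
r=49=110001 popcount=3 -> skip
r=50=110010 popcount=3 -> skip
r=51=110011 popcount=4 -> skip
r=52=110100 popcount=3 -> skip
r=53=110101 popcount=4 -> skip
r=54=110110 popcount=4 -> skip
r=55=110111 popcount=5 -> skip
r=56=111000 popcount=3 -> skip
r=57=111001 popcount=4 -> skip
r=58=111010 popcount=4 -> skip
r=59=111011 popcount=5 -> skip
r=60=111100 popcount=4 -> skip
r=61=111101 popcount=5 -> skip
r=62=111110 popcount=5 -> skip
r=63=111111 popcount=6 -> skip
r=64=1000000 popcount=1 -> skip
r=65=1000001 popcount=2 -> KEEP
r=66=1000010 popcount=2 -> KEEP
Kept rows: 24 33 34 36 40 48 65 66

Answer: 24 33 34 36 40 48 65 66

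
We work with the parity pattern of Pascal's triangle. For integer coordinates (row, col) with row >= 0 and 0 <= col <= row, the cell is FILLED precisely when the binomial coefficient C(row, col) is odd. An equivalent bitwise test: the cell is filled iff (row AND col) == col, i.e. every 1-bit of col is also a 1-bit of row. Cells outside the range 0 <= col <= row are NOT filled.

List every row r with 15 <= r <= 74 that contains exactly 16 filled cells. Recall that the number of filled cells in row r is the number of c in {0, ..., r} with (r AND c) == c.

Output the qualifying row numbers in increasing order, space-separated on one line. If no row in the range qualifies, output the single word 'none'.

Answer: 15 23 27 29 30 39 43 45 46 51 53 54 57 58 60 71

Derivation:
Row r has 2^popcount(r) filled cells, so we need popcount(r) = log2(16) = 4.
Scan r = 15..74 and keep those with exactly 4 one-bits:
r=15=1111 popcount=4 -> KEEP
r=16=10000 popcount=1 -> skip
r=17=10001 popcount=2 -> skip
r=18=10010 popcount=2 -> skip
r=19=10011 popcount=3 -> skip
r=20=10100 popcount=2 -> skip
r=21=10101 popcount=3 -> skip
r=22=10110 popcount=3 -> skip
r=23=10111 popcount=4 -> KEEP
r=24=11000 popcount=2 -> skip
r=25=11001 popcount=3 -> skip
r=26=11010 popcount=3 -> skip
r=27=11011 popcount=4 -> KEEP
r=28=11100 popcount=3 -> skip
r=29=11101 popcount=4 -> KEEP
r=30=11110 popcount=4 -> KEEP
r=31=11111 popcount=5 -> skip
r=32=100000 popcount=1 -> skip
r=33=100001 popcount=2 -> skip
r=34=100010 popcount=2 -> skip
r=35=100011 popcount=3 -> skip
r=36=100100 popcount=2 -> skip
r=37=100101 popcount=3 -> skip
r=38=100110 popcount=3 -> skip
r=39=100111 popcount=4 -> KEEP
r=40=101000 popcount=2 -> skip
r=41=101001 popcount=3 -> skip
r=42=101010 popcount=3 -> skip
r=43=101011 popcount=4 -> KEEP
r=44=101100 popcount=3 -> skip
r=45=101101 popcount=4 -> KEEP
r=46=101110 popcount=4 -> KEEP
r=47=101111 popcount=5 -> skip
r=48=110000 popcount=2 -> skip
r=49=110001 popcount=3 -> skip
r=50=110010 popcount=3 -> skip
r=51=110011 popcount=4 -> KEEP
r=52=110100 popcount=3 -> skip
r=53=110101 popcount=4 -> KEEP
r=54=110110 popcount=4 -> KEEP
r=55=110111 popcount=5 -> skip
r=56=111000 popcount=3 -> skip
r=57=111001 popcount=4 -> KEEP
r=58=111010 popcount=4 -> KEEP
r=59=111011 popcount=5 -> skip
r=60=111100 popcount=4 -> KEEP
r=61=111101 popcount=5 -> skip
r=62=111110 popcount=5 -> skip
r=63=111111 popcount=6 -> skip
r=64=1000000 popcount=1 -> skip
r=65=1000001 popcount=2 -> skip
r=66=1000010 popcount=2 -> skip
r=67=1000011 popcount=3 -> skip
r=68=1000100 popcount=2 -> skip
r=69=1000101 popcount=3 -> skip
r=70=1000110 popcount=3 -> skip
r=71=1000111 popcount=4 -> KEEP
r=72=1001000 popcount=2 -> skip
r=73=1001001 popcount=3 -> skip
r=74=1001010 popcount=3 -> skip
Kept rows: 15 23 27 29 30 39 43 45 46 51 53 54 57 58 60 71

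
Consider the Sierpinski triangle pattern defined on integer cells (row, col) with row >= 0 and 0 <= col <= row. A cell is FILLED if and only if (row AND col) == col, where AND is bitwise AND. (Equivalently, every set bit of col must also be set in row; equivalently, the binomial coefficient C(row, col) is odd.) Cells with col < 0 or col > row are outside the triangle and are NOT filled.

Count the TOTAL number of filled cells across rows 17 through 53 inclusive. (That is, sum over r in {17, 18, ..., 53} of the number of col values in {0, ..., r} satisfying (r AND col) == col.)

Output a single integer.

Answer: 382

Derivation:
r17=10001 pc2: +4 =4
r18=10010 pc2: +4 =8
r19=10011 pc3: +8 =16
r20=10100 pc2: +4 =20
r21=10101 pc3: +8 =28
r22=10110 pc3: +8 =36
r23=10111 pc4: +16 =52
r24=11000 pc2: +4 =56
r25=11001 pc3: +8 =64
r26=11010 pc3: +8 =72
r27=11011 pc4: +16 =88
r28=11100 pc3: +8 =96
r29=11101 pc4: +16 =112
r30=11110 pc4: +16 =128
r31=11111 pc5: +32 =160
r32=100000 pc1: +2 =162
r33=100001 pc2: +4 =166
r34=100010 pc2: +4 =170
r35=100011 pc3: +8 =178
r36=100100 pc2: +4 =182
r37=100101 pc3: +8 =190
r38=100110 pc3: +8 =198
r39=100111 pc4: +16 =214
r40=101000 pc2: +4 =218
r41=101001 pc3: +8 =226
r42=101010 pc3: +8 =234
r43=101011 pc4: +16 =250
r44=101100 pc3: +8 =258
r45=101101 pc4: +16 =274
r46=101110 pc4: +16 =290
r47=101111 pc5: +32 =322
r48=110000 pc2: +4 =326
r49=110001 pc3: +8 =334
r50=110010 pc3: +8 =342
r51=110011 pc4: +16 =358
r52=110100 pc3: +8 =366
r53=110101 pc4: +16 =382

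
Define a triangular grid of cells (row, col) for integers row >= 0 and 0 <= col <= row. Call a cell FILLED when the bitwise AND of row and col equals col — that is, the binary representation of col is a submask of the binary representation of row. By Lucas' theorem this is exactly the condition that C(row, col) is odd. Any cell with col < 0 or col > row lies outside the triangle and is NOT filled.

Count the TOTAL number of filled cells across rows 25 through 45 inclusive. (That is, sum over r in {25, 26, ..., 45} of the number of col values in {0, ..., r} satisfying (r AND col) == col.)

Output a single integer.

Answer: 218

Derivation:
r25=11001 pc3: +8 =8
r26=11010 pc3: +8 =16
r27=11011 pc4: +16 =32
r28=11100 pc3: +8 =40
r29=11101 pc4: +16 =56
r30=11110 pc4: +16 =72
r31=11111 pc5: +32 =104
r32=100000 pc1: +2 =106
r33=100001 pc2: +4 =110
r34=100010 pc2: +4 =114
r35=100011 pc3: +8 =122
r36=100100 pc2: +4 =126
r37=100101 pc3: +8 =134
r38=100110 pc3: +8 =142
r39=100111 pc4: +16 =158
r40=101000 pc2: +4 =162
r41=101001 pc3: +8 =170
r42=101010 pc3: +8 =178
r43=101011 pc4: +16 =194
r44=101100 pc3: +8 =202
r45=101101 pc4: +16 =218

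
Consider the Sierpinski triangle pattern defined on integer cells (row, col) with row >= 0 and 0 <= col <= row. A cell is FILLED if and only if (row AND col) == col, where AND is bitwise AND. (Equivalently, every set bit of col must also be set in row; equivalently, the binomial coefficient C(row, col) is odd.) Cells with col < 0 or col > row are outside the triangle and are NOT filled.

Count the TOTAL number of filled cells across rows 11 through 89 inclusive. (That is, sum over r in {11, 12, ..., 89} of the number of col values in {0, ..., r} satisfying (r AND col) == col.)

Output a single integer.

Answer: 986

Derivation:
r11=1011 pc3: +8 =8
r12=1100 pc2: +4 =12
r13=1101 pc3: +8 =20
r14=1110 pc3: +8 =28
r15=1111 pc4: +16 =44
r16=10000 pc1: +2 =46
r17=10001 pc2: +4 =50
r18=10010 pc2: +4 =54
r19=10011 pc3: +8 =62
r20=10100 pc2: +4 =66
r21=10101 pc3: +8 =74
r22=10110 pc3: +8 =82
r23=10111 pc4: +16 =98
r24=11000 pc2: +4 =102
r25=11001 pc3: +8 =110
r26=11010 pc3: +8 =118
r27=11011 pc4: +16 =134
r28=11100 pc3: +8 =142
r29=11101 pc4: +16 =158
r30=11110 pc4: +16 =174
r31=11111 pc5: +32 =206
r32=100000 pc1: +2 =208
r33=100001 pc2: +4 =212
r34=100010 pc2: +4 =216
r35=100011 pc3: +8 =224
r36=100100 pc2: +4 =228
r37=100101 pc3: +8 =236
r38=100110 pc3: +8 =244
r39=100111 pc4: +16 =260
r40=101000 pc2: +4 =264
r41=101001 pc3: +8 =272
r42=101010 pc3: +8 =280
r43=101011 pc4: +16 =296
r44=101100 pc3: +8 =304
r45=101101 pc4: +16 =320
r46=101110 pc4: +16 =336
r47=101111 pc5: +32 =368
r48=110000 pc2: +4 =372
r49=110001 pc3: +8 =380
r50=110010 pc3: +8 =388
r51=110011 pc4: +16 =404
r52=110100 pc3: +8 =412
r53=110101 pc4: +16 =428
r54=110110 pc4: +16 =444
r55=110111 pc5: +32 =476
r56=111000 pc3: +8 =484
r57=111001 pc4: +16 =500
r58=111010 pc4: +16 =516
r59=111011 pc5: +32 =548
r60=111100 pc4: +16 =564
r61=111101 pc5: +32 =596
r62=111110 pc5: +32 =628
r63=111111 pc6: +64 =692
r64=1000000 pc1: +2 =694
r65=1000001 pc2: +4 =698
r66=1000010 pc2: +4 =702
r67=1000011 pc3: +8 =710
r68=1000100 pc2: +4 =714
r69=1000101 pc3: +8 =722
r70=1000110 pc3: +8 =730
r71=1000111 pc4: +16 =746
r72=1001000 pc2: +4 =750
r73=1001001 pc3: +8 =758
r74=1001010 pc3: +8 =766
r75=1001011 pc4: +16 =782
r76=1001100 pc3: +8 =790
r77=1001101 pc4: +16 =806
r78=1001110 pc4: +16 =822
r79=1001111 pc5: +32 =854
r80=1010000 pc2: +4 =858
r81=1010001 pc3: +8 =866
r82=1010010 pc3: +8 =874
r83=1010011 pc4: +16 =890
r84=1010100 pc3: +8 =898
r85=1010101 pc4: +16 =914
r86=1010110 pc4: +16 =930
r87=1010111 pc5: +32 =962
r88=1011000 pc3: +8 =970
r89=1011001 pc4: +16 =986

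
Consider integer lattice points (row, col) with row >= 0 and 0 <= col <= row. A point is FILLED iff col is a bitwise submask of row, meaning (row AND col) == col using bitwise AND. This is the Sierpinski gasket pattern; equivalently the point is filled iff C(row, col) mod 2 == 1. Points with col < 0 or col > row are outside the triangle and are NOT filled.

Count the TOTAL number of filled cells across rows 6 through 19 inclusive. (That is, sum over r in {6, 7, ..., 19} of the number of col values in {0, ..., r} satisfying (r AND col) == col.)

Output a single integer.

Answer: 84

Derivation:
r6=110 pc2: +4 =4
r7=111 pc3: +8 =12
r8=1000 pc1: +2 =14
r9=1001 pc2: +4 =18
r10=1010 pc2: +4 =22
r11=1011 pc3: +8 =30
r12=1100 pc2: +4 =34
r13=1101 pc3: +8 =42
r14=1110 pc3: +8 =50
r15=1111 pc4: +16 =66
r16=10000 pc1: +2 =68
r17=10001 pc2: +4 =72
r18=10010 pc2: +4 =76
r19=10011 pc3: +8 =84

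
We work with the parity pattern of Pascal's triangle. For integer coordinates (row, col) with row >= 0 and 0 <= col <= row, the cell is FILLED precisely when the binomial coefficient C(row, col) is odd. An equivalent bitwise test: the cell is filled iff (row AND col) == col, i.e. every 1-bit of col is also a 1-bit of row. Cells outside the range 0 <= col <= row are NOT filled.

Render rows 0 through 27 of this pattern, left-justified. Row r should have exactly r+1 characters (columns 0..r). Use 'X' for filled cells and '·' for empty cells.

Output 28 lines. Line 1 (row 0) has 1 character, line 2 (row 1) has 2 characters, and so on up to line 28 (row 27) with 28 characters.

Answer: X
XX
X·X
XXXX
X···X
XX··XX
X·X·X·X
XXXXXXXX
X·······X
XX······XX
X·X·····X·X
XXXX····XXXX
X···X···X···X
XX··XX··XX··XX
X·X·X·X·X·X·X·X
XXXXXXXXXXXXXXXX
X···············X
XX··············XX
X·X·············X·X
XXXX············XXXX
X···X···········X···X
XX··XX··········XX··XX
X·X·X·X·········X·X·X·X
XXXXXXXX········XXXXXXXX
X·······X·······X·······X
XX······XX······XX······XX
X·X·····X·X·····X·X·····X·X
XXXX····XXXX····XXXX····XXXX

Derivation:
r0=0: X
r1=1: XX
r2=10: X·X
r3=11: XXXX
r4=100: X···X
r5=101: XX··XX
r6=110: X·X·X·X
r7=111: XXXXXXXX
r8=1000: X·······X
r9=1001: XX······XX
r10=1010: X·X·····X·X
r11=1011: XXXX····XXXX
r12=1100: X···X···X···X
r13=1101: XX··XX··XX··XX
r14=1110: X·X·X·X·X·X·X·X
r15=1111: XXXXXXXXXXXXXXXX
r16=10000: X···············X
r17=10001: XX··············XX
r18=10010: X·X·············X·X
r19=10011: XXXX············XXXX
r20=10100: X···X···········X···X
r21=10101: XX··XX··········XX··XX
r22=10110: X·X·X·X·········X·X·X·X
r23=10111: XXXXXXXX········XXXXXXXX
r24=11000: X·······X·······X·······X
r25=11001: XX······XX······XX······XX
r26=11010: X·X·····X·X·····X·X·····X·X
r27=11011: XXXX····XXXX····XXXX····XXXX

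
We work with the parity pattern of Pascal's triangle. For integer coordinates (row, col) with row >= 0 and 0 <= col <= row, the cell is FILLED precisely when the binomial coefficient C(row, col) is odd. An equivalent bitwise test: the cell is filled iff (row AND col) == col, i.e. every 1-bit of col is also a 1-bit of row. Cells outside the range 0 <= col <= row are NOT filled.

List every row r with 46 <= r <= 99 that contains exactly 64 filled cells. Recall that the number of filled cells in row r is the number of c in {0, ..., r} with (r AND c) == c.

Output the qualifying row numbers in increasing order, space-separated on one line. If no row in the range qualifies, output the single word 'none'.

Answer: 63 95

Derivation:
Row r has 2^popcount(r) filled cells, so we need popcount(r) = log2(64) = 6.
Scan r = 46..99 and keep those with exactly 6 one-bits:
r=46=101110 popcount=4 -> skip
r=47=101111 popcount=5 -> skip
r=48=110000 popcount=2 -> skip
r=49=110001 popcount=3 -> skip
r=50=110010 popcount=3 -> skip
r=51=110011 popcount=4 -> skip
r=52=110100 popcount=3 -> skip
r=53=110101 popcount=4 -> skip
r=54=110110 popcount=4 -> skip
r=55=110111 popcount=5 -> skip
r=56=111000 popcount=3 -> skip
r=57=111001 popcount=4 -> skip
r=58=111010 popcount=4 -> skip
r=59=111011 popcount=5 -> skip
r=60=111100 popcount=4 -> skip
r=61=111101 popcount=5 -> skip
r=62=111110 popcount=5 -> skip
r=63=111111 popcount=6 -> KEEP
r=64=1000000 popcount=1 -> skip
r=65=1000001 popcount=2 -> skip
r=66=1000010 popcount=2 -> skip
r=67=1000011 popcount=3 -> skip
r=68=1000100 popcount=2 -> skip
r=69=1000101 popcount=3 -> skip
r=70=1000110 popcount=3 -> skip
r=71=1000111 popcount=4 -> skip
r=72=1001000 popcount=2 -> skip
r=73=1001001 popcount=3 -> skip
r=74=1001010 popcount=3 -> skip
r=75=1001011 popcount=4 -> skip
r=76=1001100 popcount=3 -> skip
r=77=1001101 popcount=4 -> skip
r=78=1001110 popcount=4 -> skip
r=79=1001111 popcount=5 -> skip
r=80=1010000 popcount=2 -> skip
r=81=1010001 popcount=3 -> skip
r=82=1010010 popcount=3 -> skip
r=83=1010011 popcount=4 -> skip
r=84=1010100 popcount=3 -> skip
r=85=1010101 popcount=4 -> skip
r=86=1010110 popcount=4 -> skip
r=87=1010111 popcount=5 -> skip
r=88=1011000 popcount=3 -> skip
r=89=1011001 popcount=4 -> skip
r=90=1011010 popcount=4 -> skip
r=91=1011011 popcount=5 -> skip
r=92=1011100 popcount=4 -> skip
r=93=1011101 popcount=5 -> skip
r=94=1011110 popcount=5 -> skip
r=95=1011111 popcount=6 -> KEEP
r=96=1100000 popcount=2 -> skip
r=97=1100001 popcount=3 -> skip
r=98=1100010 popcount=3 -> skip
r=99=1100011 popcount=4 -> skip
Kept rows: 63 95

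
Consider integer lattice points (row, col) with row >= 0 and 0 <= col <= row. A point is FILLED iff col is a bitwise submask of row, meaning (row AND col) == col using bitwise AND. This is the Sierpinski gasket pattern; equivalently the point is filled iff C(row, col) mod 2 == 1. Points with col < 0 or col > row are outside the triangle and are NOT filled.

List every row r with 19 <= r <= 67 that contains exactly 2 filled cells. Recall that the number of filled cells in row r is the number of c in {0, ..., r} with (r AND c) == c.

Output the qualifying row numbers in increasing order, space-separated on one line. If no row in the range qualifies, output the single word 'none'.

Answer: 32 64

Derivation:
Row r has 2^popcount(r) filled cells, so we need popcount(r) = log2(2) = 1.
Scan r = 19..67 and keep those with exactly 1 one-bits:
r=19=10011 popcount=3 -> skip
r=20=10100 popcount=2 -> skip
r=21=10101 popcount=3 -> skip
r=22=10110 popcount=3 -> skip
r=23=10111 popcount=4 -> skip
r=24=11000 popcount=2 -> skip
r=25=11001 popcount=3 -> skip
r=26=11010 popcount=3 -> skip
r=27=11011 popcount=4 -> skip
r=28=11100 popcount=3 -> skip
r=29=11101 popcount=4 -> skip
r=30=11110 popcount=4 -> skip
r=31=11111 popcount=5 -> skip
r=32=100000 popcount=1 -> KEEP
r=33=100001 popcount=2 -> skip
r=34=100010 popcount=2 -> skip
r=35=100011 popcount=3 -> skip
r=36=100100 popcount=2 -> skip
r=37=100101 popcount=3 -> skip
r=38=100110 popcount=3 -> skip
r=39=100111 popcount=4 -> skip
r=40=101000 popcount=2 -> skip
r=41=101001 popcount=3 -> skip
r=42=101010 popcount=3 -> skip
r=43=101011 popcount=4 -> skip
r=44=101100 popcount=3 -> skip
r=45=101101 popcount=4 -> skip
r=46=101110 popcount=4 -> skip
r=47=101111 popcount=5 -> skip
r=48=110000 popcount=2 -> skip
r=49=110001 popcount=3 -> skip
r=50=110010 popcount=3 -> skip
r=51=110011 popcount=4 -> skip
r=52=110100 popcount=3 -> skip
r=53=110101 popcount=4 -> skip
r=54=110110 popcount=4 -> skip
r=55=110111 popcount=5 -> skip
r=56=111000 popcount=3 -> skip
r=57=111001 popcount=4 -> skip
r=58=111010 popcount=4 -> skip
r=59=111011 popcount=5 -> skip
r=60=111100 popcount=4 -> skip
r=61=111101 popcount=5 -> skip
r=62=111110 popcount=5 -> skip
r=63=111111 popcount=6 -> skip
r=64=1000000 popcount=1 -> KEEP
r=65=1000001 popcount=2 -> skip
r=66=1000010 popcount=2 -> skip
r=67=1000011 popcount=3 -> skip
Kept rows: 32 64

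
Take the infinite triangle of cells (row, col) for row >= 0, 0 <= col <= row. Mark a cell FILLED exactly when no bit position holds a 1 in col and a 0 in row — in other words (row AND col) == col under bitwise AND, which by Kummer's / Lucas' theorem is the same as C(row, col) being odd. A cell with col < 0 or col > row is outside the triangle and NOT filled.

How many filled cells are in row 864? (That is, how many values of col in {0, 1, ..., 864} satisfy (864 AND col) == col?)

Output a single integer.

Answer: 16

Derivation:
864 in binary = 1101100000
popcount(864) = number of 1-bits in 1101100000 = 4
A col c satisfies (864 AND c) == c iff every set bit of c is also set in 864; each of the 4 set bits of 864 can independently be on or off in c.
count = 2^4 = 16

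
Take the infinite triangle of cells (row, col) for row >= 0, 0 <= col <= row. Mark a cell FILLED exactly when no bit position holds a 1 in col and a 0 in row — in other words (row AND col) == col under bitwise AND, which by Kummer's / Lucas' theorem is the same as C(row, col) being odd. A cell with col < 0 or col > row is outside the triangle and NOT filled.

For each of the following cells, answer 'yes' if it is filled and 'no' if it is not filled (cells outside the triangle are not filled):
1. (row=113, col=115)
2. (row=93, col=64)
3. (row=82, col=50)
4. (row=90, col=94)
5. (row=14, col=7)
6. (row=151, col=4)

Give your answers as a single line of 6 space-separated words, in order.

Answer: no yes no no no yes

Derivation:
(113,115): col outside [0, 113] -> not filled
(93,64): row=0b1011101, col=0b1000000, row AND col = 0b1000000 = 64; 64 == 64 -> filled
(82,50): row=0b1010010, col=0b110010, row AND col = 0b10010 = 18; 18 != 50 -> empty
(90,94): col outside [0, 90] -> not filled
(14,7): row=0b1110, col=0b111, row AND col = 0b110 = 6; 6 != 7 -> empty
(151,4): row=0b10010111, col=0b100, row AND col = 0b100 = 4; 4 == 4 -> filled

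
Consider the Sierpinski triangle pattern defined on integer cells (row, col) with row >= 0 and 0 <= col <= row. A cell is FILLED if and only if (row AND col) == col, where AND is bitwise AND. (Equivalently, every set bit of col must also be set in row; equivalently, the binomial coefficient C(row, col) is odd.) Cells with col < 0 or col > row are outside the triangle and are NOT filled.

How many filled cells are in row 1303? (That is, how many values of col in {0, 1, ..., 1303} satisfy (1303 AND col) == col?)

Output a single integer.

Answer: 64

Derivation:
1303 in binary = 10100010111
popcount(1303) = number of 1-bits in 10100010111 = 6
A col c satisfies (1303 AND c) == c iff every set bit of c is also set in 1303; each of the 6 set bits of 1303 can independently be on or off in c.
count = 2^6 = 64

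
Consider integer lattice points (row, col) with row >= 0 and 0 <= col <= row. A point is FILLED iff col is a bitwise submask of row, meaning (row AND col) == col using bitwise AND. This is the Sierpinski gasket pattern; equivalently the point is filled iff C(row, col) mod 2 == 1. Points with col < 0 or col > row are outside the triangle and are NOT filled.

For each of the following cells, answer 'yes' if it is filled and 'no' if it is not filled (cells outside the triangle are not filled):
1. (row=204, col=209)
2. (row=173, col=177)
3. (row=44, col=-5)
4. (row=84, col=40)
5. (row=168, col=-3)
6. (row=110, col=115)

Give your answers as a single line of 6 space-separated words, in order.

Answer: no no no no no no

Derivation:
(204,209): col outside [0, 204] -> not filled
(173,177): col outside [0, 173] -> not filled
(44,-5): col outside [0, 44] -> not filled
(84,40): row=0b1010100, col=0b101000, row AND col = 0b0 = 0; 0 != 40 -> empty
(168,-3): col outside [0, 168] -> not filled
(110,115): col outside [0, 110] -> not filled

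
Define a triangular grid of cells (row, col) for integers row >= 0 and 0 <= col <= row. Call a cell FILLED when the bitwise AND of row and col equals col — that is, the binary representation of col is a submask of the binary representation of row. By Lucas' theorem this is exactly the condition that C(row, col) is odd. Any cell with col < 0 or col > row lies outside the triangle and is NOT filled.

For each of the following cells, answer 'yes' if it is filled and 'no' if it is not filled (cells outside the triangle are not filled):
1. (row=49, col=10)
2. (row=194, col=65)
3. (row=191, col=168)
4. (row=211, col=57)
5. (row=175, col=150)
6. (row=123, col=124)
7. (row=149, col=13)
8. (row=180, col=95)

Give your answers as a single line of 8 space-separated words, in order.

Answer: no no yes no no no no no

Derivation:
(49,10): row=0b110001, col=0b1010, row AND col = 0b0 = 0; 0 != 10 -> empty
(194,65): row=0b11000010, col=0b1000001, row AND col = 0b1000000 = 64; 64 != 65 -> empty
(191,168): row=0b10111111, col=0b10101000, row AND col = 0b10101000 = 168; 168 == 168 -> filled
(211,57): row=0b11010011, col=0b111001, row AND col = 0b10001 = 17; 17 != 57 -> empty
(175,150): row=0b10101111, col=0b10010110, row AND col = 0b10000110 = 134; 134 != 150 -> empty
(123,124): col outside [0, 123] -> not filled
(149,13): row=0b10010101, col=0b1101, row AND col = 0b101 = 5; 5 != 13 -> empty
(180,95): row=0b10110100, col=0b1011111, row AND col = 0b10100 = 20; 20 != 95 -> empty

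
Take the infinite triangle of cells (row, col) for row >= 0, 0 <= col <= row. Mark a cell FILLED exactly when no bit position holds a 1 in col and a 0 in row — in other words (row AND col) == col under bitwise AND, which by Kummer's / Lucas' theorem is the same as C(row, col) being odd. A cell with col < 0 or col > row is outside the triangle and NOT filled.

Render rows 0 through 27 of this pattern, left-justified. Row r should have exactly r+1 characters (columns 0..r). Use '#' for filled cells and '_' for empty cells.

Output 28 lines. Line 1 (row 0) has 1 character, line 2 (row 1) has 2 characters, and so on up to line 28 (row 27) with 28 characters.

Answer: #
##
#_#
####
#___#
##__##
#_#_#_#
########
#_______#
##______##
#_#_____#_#
####____####
#___#___#___#
##__##__##__##
#_#_#_#_#_#_#_#
################
#_______________#
##______________##
#_#_____________#_#
####____________####
#___#___________#___#
##__##__________##__##
#_#_#_#_________#_#_#_#
########________########
#_______#_______#_______#
##______##______##______##
#_#_____#_#_____#_#_____#_#
####____####____####____####

Derivation:
r0=0: #
r1=1: ##
r2=10: #_#
r3=11: ####
r4=100: #___#
r5=101: ##__##
r6=110: #_#_#_#
r7=111: ########
r8=1000: #_______#
r9=1001: ##______##
r10=1010: #_#_____#_#
r11=1011: ####____####
r12=1100: #___#___#___#
r13=1101: ##__##__##__##
r14=1110: #_#_#_#_#_#_#_#
r15=1111: ################
r16=10000: #_______________#
r17=10001: ##______________##
r18=10010: #_#_____________#_#
r19=10011: ####____________####
r20=10100: #___#___________#___#
r21=10101: ##__##__________##__##
r22=10110: #_#_#_#_________#_#_#_#
r23=10111: ########________########
r24=11000: #_______#_______#_______#
r25=11001: ##______##______##______##
r26=11010: #_#_____#_#_____#_#_____#_#
r27=11011: ####____####____####____####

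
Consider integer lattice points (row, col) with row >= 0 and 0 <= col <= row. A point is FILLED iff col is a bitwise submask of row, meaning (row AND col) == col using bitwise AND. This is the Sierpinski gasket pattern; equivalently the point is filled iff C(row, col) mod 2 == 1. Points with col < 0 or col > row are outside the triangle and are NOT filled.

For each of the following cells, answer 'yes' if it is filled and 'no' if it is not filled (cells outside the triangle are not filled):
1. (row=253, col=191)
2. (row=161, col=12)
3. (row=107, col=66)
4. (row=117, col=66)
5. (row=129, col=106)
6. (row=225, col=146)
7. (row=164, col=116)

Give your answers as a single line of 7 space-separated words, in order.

(253,191): row=0b11111101, col=0b10111111, row AND col = 0b10111101 = 189; 189 != 191 -> empty
(161,12): row=0b10100001, col=0b1100, row AND col = 0b0 = 0; 0 != 12 -> empty
(107,66): row=0b1101011, col=0b1000010, row AND col = 0b1000010 = 66; 66 == 66 -> filled
(117,66): row=0b1110101, col=0b1000010, row AND col = 0b1000000 = 64; 64 != 66 -> empty
(129,106): row=0b10000001, col=0b1101010, row AND col = 0b0 = 0; 0 != 106 -> empty
(225,146): row=0b11100001, col=0b10010010, row AND col = 0b10000000 = 128; 128 != 146 -> empty
(164,116): row=0b10100100, col=0b1110100, row AND col = 0b100100 = 36; 36 != 116 -> empty

Answer: no no yes no no no no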